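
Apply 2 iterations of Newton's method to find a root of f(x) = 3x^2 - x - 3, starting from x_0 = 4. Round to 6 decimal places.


Newton's method: x_(n+1) = x_n - f(x_n)/f'(x_n)
f(x) = 3x^2 - x - 3
f'(x) = 6x - 1

Iteration 1:
  f(4.000000) = 41.000000
  f'(4.000000) = 23.000000
  x_1 = 4.000000 - (41.000000)/(23.000000) = 2.217391

Iteration 2:
  f(2.217391) = 9.533081
  f'(2.217391) = 12.304348
  x_2 = 2.217391 - (9.533081)/(12.304348) = 1.442618

x_2 = 1.442618


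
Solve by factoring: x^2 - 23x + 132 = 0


We need two numbers that multiply to 132 and add to -23.
Those numbers are -11 and -12 (since (-11) * (-12) = 132 and (-11) + (-12) = -23).
So x^2 - 23x + 132 = (x - 11)(x - 12) = 0
Setting each factor to zero: x = 11 or x = 12

x = 11, x = 12


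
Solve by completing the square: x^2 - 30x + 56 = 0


Start: x^2 - 30x + 56 = 0
Move constant: x^2 - 30x = -56
Half of -30 is -15, squared is 225
Add 225 to both sides: x^2 - 30x + 225 = 169
(x - 15)^2 = 169
x - 15 = ±13
x = 15 + 13 = 28 or x = 15 - 13 = 2

x = 2, x = 28


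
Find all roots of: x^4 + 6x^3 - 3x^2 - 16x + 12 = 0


Let p(x) = x^4 + 6x^3 - 3x^2 - 16x + 12. By the rational root theorem (leading coefficient 1), any rational root is an integer divisor of 12: try ±1, ±2, ... in turn.
Test x = 1: value = 0 ✓, so (x - 1) is a factor.
Synthetic division by (x - 1): bring down 1; 1(1) + 6 = 7; 7(1) - 3 = 4; 4(1) - 16 = -12; (-12)(1) + 12 = 0 → quotient x^3 + 7x^2 + 4x - 12, remainder 0.
Continue with the quotient x^3 + 7x^2 + 4x - 12 (candidates must divide 12; re-test x = 1 first in case it repeats).
Test x = 1: value = 0 ✓, so (x - 1) is a factor.
Synthetic division by (x - 1): bring down 1; 1(1) + 7 = 8; 8(1) + 4 = 12; 12(1) - 12 = 0 → quotient x^2 + 8x + 12, remainder 0.
Solve the quadratic x^2 + 8x + 12 = 0: discriminant = 8^2 - 4(1)(12) = 64 - 48 = 16.
sqrt(16) = 4, so x = (-8 ± 4)/2: x = -2 or x = -6.
Collecting all roots found:

x = -6, x = -2, x = 1 (multiplicity 2)


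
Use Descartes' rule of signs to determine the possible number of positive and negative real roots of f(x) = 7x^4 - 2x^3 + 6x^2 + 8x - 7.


Descartes' rule of signs:

For positive roots, count sign changes in f(x) = 7x^4 - 2x^3 + 6x^2 + 8x - 7:
Signs of coefficients: +, -, +, +, -
Number of sign changes: 3
Possible positive real roots: 3, 1

For negative roots, examine f(-x) = 7x^4 + 2x^3 + 6x^2 - 8x - 7:
Signs of coefficients: +, +, +, -, -
Number of sign changes: 1
Possible negative real roots: 1

Positive roots: 3 or 1; Negative roots: 1


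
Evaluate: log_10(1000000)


We need the exponent such that 10^? = 1000000
10^6 = 1000000
Therefore log_10(1000000) = 6

6


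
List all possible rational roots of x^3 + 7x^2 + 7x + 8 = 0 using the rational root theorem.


Rational root theorem: possible roots are ±p/q where:
  p divides the constant term (8): p ∈ {1, 2, 4, 8}
  q divides the leading coefficient (1): q ∈ {1}

All possible rational roots: -8, -4, -2, -1, 1, 2, 4, 8

-8, -4, -2, -1, 1, 2, 4, 8


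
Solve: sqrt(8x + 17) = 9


Square both sides: 8x + 17 = 9^2 = 81
8x = 81 - 17 = 64
x = 8
Check: sqrt(8*8 + 17) = sqrt(81) = 9 ✓

x = 8


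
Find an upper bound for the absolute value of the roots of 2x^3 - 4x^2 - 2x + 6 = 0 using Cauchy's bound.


Cauchy's bound: all roots r satisfy |r| <= 1 + max(|a_i/a_n|) for i = 0,...,n-1
where a_n is the leading coefficient.

Coefficients: [2, -4, -2, 6]
Leading coefficient a_n = 2
Ratios |a_i/a_n|: 2, 1, 3
Maximum ratio: 3
Cauchy's bound: |r| <= 1 + 3 = 4

Upper bound = 4


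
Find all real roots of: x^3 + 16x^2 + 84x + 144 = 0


Let p(x) = x^3 + 16x^2 + 84x + 144. By the rational root theorem (leading coefficient 1), any rational root is an integer divisor of 144: try ±1, ±2, ... in turn.
Test x = 1: value = 245 ≠ 0.
Test x = -1: value = 75 ≠ 0.
Test x = 2: value = 384 ≠ 0.
Test x = -2: value = 32 ≠ 0.
Test x = 3: value = 567 ≠ 0.
Test x = -3: value = 9 ≠ 0.
Test x = 4: value = 800 ≠ 0.
Test x = -4: value = 0 ✓, so (x + 4) is a factor.
Synthetic division by (x + 4): bring down 1; 1(-4) + 16 = 12; 12(-4) + 84 = 36; 36(-4) + 144 = 0 → quotient x^2 + 12x + 36, remainder 0.
Solve the quadratic x^2 + 12x + 36 = 0: discriminant = 12^2 - 4(1)(36) = 144 - 144 = 0.
Discriminant = 0, so a double root: x = -12/2 = -6.

x = -6 (multiplicity 2), x = -4


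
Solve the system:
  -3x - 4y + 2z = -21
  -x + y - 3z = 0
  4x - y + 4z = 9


Using Cramer's rule. Expand each determinant along the first row.
D  = (-3)*[1*4 - (-3)*(-1)] - (-4)*[(-1)*4 - (-3)*4] + 2*[(-1)*(-1) - 1*4]
  = (-3)*(1) - (-4)*(8) + 2*(-3) = 23
Dx = (-21)*[1*4 - (-3)*(-1)] - (-4)*[0*4 - (-3)*9] + 2*[0*(-1) - 1*9]
  = (-21)*(1) - (-4)*(27) + 2*(-9) = 69
Dy = (-3)*[0*4 - (-3)*9] - (-21)*[(-1)*4 - (-3)*4] + 2*[(-1)*9 - 0*4]
  = (-3)*(27) - (-21)*(8) + 2*(-9) = 69
Dz = (-3)*[1*9 - 0*(-1)] - (-4)*[(-1)*9 - 0*4] + (-21)*[(-1)*(-1) - 1*4]
  = (-3)*(9) - (-4)*(-9) + (-21)*(-3) = 0
x = Dx/D = 69/23 = 3, y = Dy/D = 69/23 = 3, z = Dz/D = 0/23 = 0
Check eq1: (-3)(3) + (-4)(3) + (2)(0) = -21 = -21 ✓
Check eq2: (-1)(3) + (1)(3) + (-3)(0) = 0 = 0 ✓
Check eq3: (4)(3) + (-1)(3) + (4)(0) = 9 = 9 ✓

x = 3, y = 3, z = 0


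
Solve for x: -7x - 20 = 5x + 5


Starting with: -7x - 20 = 5x + 5
Move all x terms to left: (-7 - 5)x = 5 + 20
Simplify: -12x = 25
Divide both sides by -12: x = -25/12

x = -25/12


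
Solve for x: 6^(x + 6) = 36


Express both sides with the same base.
36 = 6^2
Since the bases match, equate exponents: x + 6 = 2
So x = 2 - (6) = -4

x = -4


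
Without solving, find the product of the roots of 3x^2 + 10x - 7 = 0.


By Vieta's formulas for ax^2 + bx + c = 0:
  Sum of roots = -b/a
  Product of roots = c/a

Here a = 3, b = 10, c = -7
Sum = -(10)/3 = -10/3
Product = -7/3 = -7/3

Product = -7/3


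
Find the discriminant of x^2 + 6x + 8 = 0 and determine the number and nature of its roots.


For ax^2 + bx + c = 0, discriminant D = b^2 - 4ac
Here a = 1, b = 6, c = 8
D = (6)^2 - 4(1)(8) = 36 - 32 = 4

D = 4 > 0 and is a perfect square (sqrt = 2)
The equation has 2 distinct real rational roots.

Discriminant = 4, 2 distinct real rational roots


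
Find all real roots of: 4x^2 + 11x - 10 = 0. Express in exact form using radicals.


Using the quadratic formula: x = (-b ± sqrt(b^2 - 4ac)) / (2a)
Here a = 4, b = 11, c = -10
Discriminant = b^2 - 4ac = 11^2 - 4(4)(-10) = 121 + 160 = 281
Since discriminant = 281 > 0, there are two real roots.
x = (-11 ± sqrt(281)) / 8
Numerically: x ≈ 0.7204 or x ≈ -3.4704

x = (-11 + sqrt(281)) / 8 or x = (-11 - sqrt(281)) / 8


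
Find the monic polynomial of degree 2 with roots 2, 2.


A monic polynomial with roots 2, 2 is:
p(x) = (x - 2)(x - 2)
After multiplying by (x - 2): x - 2
After multiplying by (x - 2): x^2 - 4x + 4

x^2 - 4x + 4


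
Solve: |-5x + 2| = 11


An absolute value equation |expr| = 11 gives two cases:
Case 1: -5x + 2 = 11
  -5x = 9, so x = -9/5
Case 2: -5x + 2 = -11
  -5x = -13, so x = 13/5

x = -9/5, x = 13/5


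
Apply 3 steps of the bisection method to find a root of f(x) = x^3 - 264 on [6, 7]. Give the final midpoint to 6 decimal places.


f(x) = x^3 - 264
f(6) = -48 < 0
f(7) = 79 > 0

Step 1: midpoint = (6.000000 + 7.000000)/2 = 6.500000
  f(6.500000) = 10.625000
  f(mid) > 0, so root is in [6.000000, 6.500000]

Step 2: midpoint = (6.000000 + 6.500000)/2 = 6.250000
  f(6.250000) = -19.859375
  f(mid) < 0, so root is in [6.250000, 6.500000]

Step 3: midpoint = (6.250000 + 6.500000)/2 = 6.375000
  f(6.375000) = -4.916016
  f(mid) < 0, so root is in [6.375000, 6.500000]

midpoint = 6.375000


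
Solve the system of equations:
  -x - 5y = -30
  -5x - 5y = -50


Using Cramer's rule:
Determinant D = (-1)(-5) - (-5)(-5) = 5 - 25 = -20
Dx = (-30)(-5) - (-50)(-5) = 150 - 250 = -100
Dy = (-1)(-50) - (-5)(-30) = 50 - 150 = -100
x = Dx/D = -100/-20 = 5
y = Dy/D = -100/-20 = 5

x = 5, y = 5


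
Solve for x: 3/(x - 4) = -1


Multiply both sides by (x - 4): 3 = -1(x - 4)
Distribute: 3 = -x + 4
-x = 3 - 4 = -1
x = 1

x = 1


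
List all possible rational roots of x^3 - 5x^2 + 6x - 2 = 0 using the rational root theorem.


Rational root theorem: possible roots are ±p/q where:
  p divides the constant term (-2): p ∈ {1, 2}
  q divides the leading coefficient (1): q ∈ {1}

All possible rational roots: -2, -1, 1, 2

-2, -1, 1, 2


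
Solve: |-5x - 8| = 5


An absolute value equation |expr| = 5 gives two cases:
Case 1: -5x - 8 = 5
  -5x = 13, so x = -13/5
Case 2: -5x - 8 = -5
  -5x = 3, so x = -3/5

x = -13/5, x = -3/5


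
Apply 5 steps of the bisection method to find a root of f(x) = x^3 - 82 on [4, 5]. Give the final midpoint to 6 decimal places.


f(x) = x^3 - 82
f(4) = -18 < 0
f(5) = 43 > 0

Step 1: midpoint = (4.000000 + 5.000000)/2 = 4.500000
  f(4.500000) = 9.125000
  f(mid) > 0, so root is in [4.000000, 4.500000]

Step 2: midpoint = (4.000000 + 4.500000)/2 = 4.250000
  f(4.250000) = -5.234375
  f(mid) < 0, so root is in [4.250000, 4.500000]

Step 3: midpoint = (4.250000 + 4.500000)/2 = 4.375000
  f(4.375000) = 1.740234
  f(mid) > 0, so root is in [4.250000, 4.375000]

Step 4: midpoint = (4.250000 + 4.375000)/2 = 4.312500
  f(4.312500) = -1.797607
  f(mid) < 0, so root is in [4.312500, 4.375000]

Step 5: midpoint = (4.312500 + 4.375000)/2 = 4.343750
  f(4.343750) = -0.041412
  f(mid) < 0, so root is in [4.343750, 4.375000]

midpoint = 4.343750


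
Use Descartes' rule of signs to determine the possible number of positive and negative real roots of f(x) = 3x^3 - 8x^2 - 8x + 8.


Descartes' rule of signs:

For positive roots, count sign changes in f(x) = 3x^3 - 8x^2 - 8x + 8:
Signs of coefficients: +, -, -, +
Number of sign changes: 2
Possible positive real roots: 2, 0

For negative roots, examine f(-x) = -3x^3 - 8x^2 + 8x + 8:
Signs of coefficients: -, -, +, +
Number of sign changes: 1
Possible negative real roots: 1

Positive roots: 2 or 0; Negative roots: 1


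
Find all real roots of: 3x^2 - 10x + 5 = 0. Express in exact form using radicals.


Using the quadratic formula: x = (-b ± sqrt(b^2 - 4ac)) / (2a)
Here a = 3, b = -10, c = 5
Discriminant = b^2 - 4ac = (-10)^2 - 4(3)(5) = 100 - 60 = 40
Since discriminant = 40 > 0, there are two real roots.
x = (10 ± 2*sqrt(10)) / 6
Simplifying: x = (5 ± sqrt(10)) / 3
Numerically: x ≈ 2.7208 or x ≈ 0.6126

x = (5 + sqrt(10)) / 3 or x = (5 - sqrt(10)) / 3


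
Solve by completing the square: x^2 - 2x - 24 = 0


Start: x^2 - 2x - 24 = 0
Move constant: x^2 - 2x = 24
Half of -2 is -1, squared is 1
Add 1 to both sides: x^2 - 2x + 1 = 25
(x - 1)^2 = 25
x - 1 = ±5
x = 1 + 5 = 6 or x = 1 - 5 = -4

x = -4, x = 6


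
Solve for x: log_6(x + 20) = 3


Convert to exponential form: x + 20 = 6^3 = 216
x = 216 - 20 = 196
Check: log_6(196 + 20) = log_6(216) = log_6(216) = 3 ✓

x = 196


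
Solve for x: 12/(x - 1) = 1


Multiply both sides by (x - 1): 12 = 1(x - 1)
Distribute: 12 = x - 1
x = 12 + 1 = 13
x = 13

x = 13


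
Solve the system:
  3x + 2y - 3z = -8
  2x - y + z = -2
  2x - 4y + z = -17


Using Cramer's rule. Expand each determinant along the first row.
D  = 3*[(-1)*1 - 1*(-4)] - 2*[2*1 - 1*2] + (-3)*[2*(-4) - (-1)*2]
  = 3*(3) - 2*(0) + (-3)*(-6) = 27
Dx = (-8)*[(-1)*1 - 1*(-4)] - 2*[(-2)*1 - 1*(-17)] + (-3)*[(-2)*(-4) - (-1)*(-17)]
  = (-8)*(3) - 2*(15) + (-3)*(-9) = -27
Dy = 3*[(-2)*1 - 1*(-17)] - (-8)*[2*1 - 1*2] + (-3)*[2*(-17) - (-2)*2]
  = 3*(15) - (-8)*(0) + (-3)*(-30) = 135
Dz = 3*[(-1)*(-17) - (-2)*(-4)] - 2*[2*(-17) - (-2)*2] + (-8)*[2*(-4) - (-1)*2]
  = 3*(9) - 2*(-30) + (-8)*(-6) = 135
x = Dx/D = -27/27 = -1, y = Dy/D = 135/27 = 5, z = Dz/D = 135/27 = 5
Check eq1: (3)(-1) + (2)(5) + (-3)(5) = -8 = -8 ✓
Check eq2: (2)(-1) + (-1)(5) + (1)(5) = -2 = -2 ✓
Check eq3: (2)(-1) + (-4)(5) + (1)(5) = -17 = -17 ✓

x = -1, y = 5, z = 5


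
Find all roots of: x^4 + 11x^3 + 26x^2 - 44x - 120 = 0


Let p(x) = x^4 + 11x^3 + 26x^2 - 44x - 120. By the rational root theorem (leading coefficient 1), any rational root is an integer divisor of 120: try ±1, ±2, ... in turn.
Test x = 1: value = -126 ≠ 0.
Test x = -1: value = -60 ≠ 0.
Test x = 2: value = 0 ✓, so (x - 2) is a factor.
Synthetic division by (x - 2): bring down 1; 1(2) + 11 = 13; 13(2) + 26 = 52; 52(2) - 44 = 60; 60(2) - 120 = 0 → quotient x^3 + 13x^2 + 52x + 60, remainder 0.
Continue with the quotient x^3 + 13x^2 + 52x + 60 (candidates must divide 60; re-test x = 2 first in case it repeats).
Test x = 2: value = 224 ≠ 0.
Test x = -2: value = 0 ✓, so (x + 2) is a factor.
Synthetic division by (x + 2): bring down 1; 1(-2) + 13 = 11; 11(-2) + 52 = 30; 30(-2) + 60 = 0 → quotient x^2 + 11x + 30, remainder 0.
Solve the quadratic x^2 + 11x + 30 = 0: discriminant = 11^2 - 4(1)(30) = 121 - 120 = 1.
sqrt(1) = 1, so x = (-11 ± 1)/2: x = -5 or x = -6.
Collecting all roots found:

x = -6, x = -5, x = -2, x = 2


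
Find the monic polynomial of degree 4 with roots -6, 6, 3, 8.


A monic polynomial with roots -6, 6, 3, 8 is:
p(x) = (x + 6)(x - 6)(x - 3)(x - 8)
After multiplying by (x + 6): x + 6
After multiplying by (x - 6): x^2 - 36
After multiplying by (x - 3): x^3 - 3x^2 - 36x + 108
After multiplying by (x - 8): x^4 - 11x^3 - 12x^2 + 396x - 864

x^4 - 11x^3 - 12x^2 + 396x - 864


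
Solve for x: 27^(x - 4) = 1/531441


Express both sides with the same base.
1/531441 = 27^(-4)
Since the bases match, equate exponents: x - 4 = -4
So x = -4 - (-4) = 0

x = 0


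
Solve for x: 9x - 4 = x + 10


Starting with: 9x - 4 = x + 10
Move all x terms to left: (9 - 1)x = 10 + 4
Simplify: 8x = 14
Divide both sides by 8: x = 7/4

x = 7/4


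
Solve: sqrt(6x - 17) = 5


Square both sides: 6x - 17 = 5^2 = 25
6x = 25 + 17 = 42
x = 7
Check: sqrt(6*7 - 17) = sqrt(25) = 5 ✓

x = 7


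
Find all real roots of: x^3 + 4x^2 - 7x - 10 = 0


Let p(x) = x^3 + 4x^2 - 7x - 10. By the rational root theorem (leading coefficient 1), any rational root is an integer divisor of 10: try ±1, ±2, ... in turn.
Test x = 1: value = -12 ≠ 0.
Test x = -1: value = 0 ✓, so (x + 1) is a factor.
Synthetic division by (x + 1): bring down 1; 1(-1) + 4 = 3; 3(-1) - 7 = -10; (-10)(-1) - 10 = 0 → quotient x^2 + 3x - 10, remainder 0.
Solve the quadratic x^2 + 3x - 10 = 0: discriminant = 3^2 - 4(1)(-10) = 9 + 40 = 49.
sqrt(49) = 7, so x = (-3 ± 7)/2: x = 2 or x = -5.

x = -5, x = -1, x = 2


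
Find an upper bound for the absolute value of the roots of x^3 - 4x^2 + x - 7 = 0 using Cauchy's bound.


Cauchy's bound: all roots r satisfy |r| <= 1 + max(|a_i/a_n|) for i = 0,...,n-1
where a_n is the leading coefficient.

Coefficients: [1, -4, 1, -7]
Leading coefficient a_n = 1
Ratios |a_i/a_n|: 4, 1, 7
Maximum ratio: 7
Cauchy's bound: |r| <= 1 + 7 = 8

Upper bound = 8


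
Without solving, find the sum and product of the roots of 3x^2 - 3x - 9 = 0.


By Vieta's formulas for ax^2 + bx + c = 0:
  Sum of roots = -b/a
  Product of roots = c/a

Here a = 3, b = -3, c = -9
Sum = -(-3)/3 = 1
Product = -9/3 = -3

Sum = 1, Product = -3


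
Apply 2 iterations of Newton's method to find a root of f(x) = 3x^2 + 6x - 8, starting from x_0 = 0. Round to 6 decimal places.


Newton's method: x_(n+1) = x_n - f(x_n)/f'(x_n)
f(x) = 3x^2 + 6x - 8
f'(x) = 6x + 6

Iteration 1:
  f(0.000000) = -8.000000
  f'(0.000000) = 6.000000
  x_1 = 0.000000 - (-8.000000)/(6.000000) = 1.333333

Iteration 2:
  f(1.333333) = 5.333333
  f'(1.333333) = 14.000000
  x_2 = 1.333333 - (5.333333)/(14.000000) = 0.952381

x_2 = 0.952381


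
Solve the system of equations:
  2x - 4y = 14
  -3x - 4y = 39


Using Cramer's rule:
Determinant D = (2)(-4) - (-3)(-4) = -8 - 12 = -20
Dx = (14)(-4) - (39)(-4) = -56 + 156 = 100
Dy = (2)(39) - (-3)(14) = 78 + 42 = 120
x = Dx/D = 100/-20 = -5
y = Dy/D = 120/-20 = -6

x = -5, y = -6


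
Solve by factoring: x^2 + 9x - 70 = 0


We need two numbers that multiply to -70 and add to 9.
Those numbers are -5 and 14 (since (-5) * 14 = -70 and (-5) + 14 = 9).
So x^2 + 9x - 70 = (x - 5)(x + 14) = 0
Setting each factor to zero: x = 5 or x = -14

x = -14, x = 5


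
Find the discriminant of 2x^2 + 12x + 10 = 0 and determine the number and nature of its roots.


For ax^2 + bx + c = 0, discriminant D = b^2 - 4ac
Here a = 2, b = 12, c = 10
D = (12)^2 - 4(2)(10) = 144 - 80 = 64

D = 64 > 0 and is a perfect square (sqrt = 8)
The equation has 2 distinct real rational roots.

Discriminant = 64, 2 distinct real rational roots


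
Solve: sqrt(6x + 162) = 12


Square both sides: 6x + 162 = 12^2 = 144
6x = 144 - 162 = -18
x = -3
Check: sqrt(6*(-3) + 162) = sqrt(144) = 12 ✓

x = -3


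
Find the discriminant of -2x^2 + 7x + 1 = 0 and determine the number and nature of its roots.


For ax^2 + bx + c = 0, discriminant D = b^2 - 4ac
Here a = -2, b = 7, c = 1
D = (7)^2 - 4(-2)(1) = 49 + 8 = 57

D = 57 > 0 but not a perfect square
The equation has 2 distinct real irrational roots.

Discriminant = 57, 2 distinct real irrational roots


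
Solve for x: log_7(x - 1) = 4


Convert to exponential form: x - 1 = 7^4 = 2401
x = 2401 + 1 = 2402
Check: log_7(2402 - 1) = log_7(2401) = log_7(2401) = 4 ✓

x = 2402


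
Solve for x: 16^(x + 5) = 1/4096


Express both sides with the same base.
1/4096 = 16^(-3)
Since the bases match, equate exponents: x + 5 = -3
So x = -3 - (5) = -8

x = -8


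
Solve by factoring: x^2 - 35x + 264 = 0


We need two numbers that multiply to 264 and add to -35.
Those numbers are -24 and -11 (since (-24) * (-11) = 264 and (-24) + (-11) = -35).
So x^2 - 35x + 264 = (x - 24)(x - 11) = 0
Setting each factor to zero: x = 24 or x = 11

x = 11, x = 24


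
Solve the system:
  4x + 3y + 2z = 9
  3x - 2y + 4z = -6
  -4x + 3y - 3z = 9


Using Cramer's rule. Expand each determinant along the first row.
D  = 4*[(-2)*(-3) - 4*3] - 3*[3*(-3) - 4*(-4)] + 2*[3*3 - (-2)*(-4)]
  = 4*(-6) - 3*(7) + 2*(1) = -43
Dx = 9*[(-2)*(-3) - 4*3] - 3*[(-6)*(-3) - 4*9] + 2*[(-6)*3 - (-2)*9]
  = 9*(-6) - 3*(-18) + 2*(0) = 0
Dy = 4*[(-6)*(-3) - 4*9] - 9*[3*(-3) - 4*(-4)] + 2*[3*9 - (-6)*(-4)]
  = 4*(-18) - 9*(7) + 2*(3) = -129
Dz = 4*[(-2)*9 - (-6)*3] - 3*[3*9 - (-6)*(-4)] + 9*[3*3 - (-2)*(-4)]
  = 4*(0) - 3*(3) + 9*(1) = 0
x = Dx/D = 0/-43 = 0, y = Dy/D = -129/-43 = 3, z = Dz/D = 0/-43 = 0
Check eq1: (4)(0) + (3)(3) + (2)(0) = 9 = 9 ✓
Check eq2: (3)(0) + (-2)(3) + (4)(0) = -6 = -6 ✓
Check eq3: (-4)(0) + (3)(3) + (-3)(0) = 9 = 9 ✓

x = 0, y = 3, z = 0


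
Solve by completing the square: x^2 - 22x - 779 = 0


Start: x^2 - 22x - 779 = 0
Move constant: x^2 - 22x = 779
Half of -22 is -11, squared is 121
Add 121 to both sides: x^2 - 22x + 121 = 900
(x - 11)^2 = 900
x - 11 = ±30
x = 11 + 30 = 41 or x = 11 - 30 = -19

x = -19, x = 41


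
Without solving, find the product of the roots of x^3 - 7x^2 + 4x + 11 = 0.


By Vieta's formulas for x^3 + bx^2 + cx + d = 0:
  r1 + r2 + r3 = -b/a = 7
  r1*r2 + r1*r3 + r2*r3 = c/a = 4
  r1*r2*r3 = -d/a = -11


Product = -11


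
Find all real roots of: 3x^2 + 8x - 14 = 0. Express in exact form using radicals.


Using the quadratic formula: x = (-b ± sqrt(b^2 - 4ac)) / (2a)
Here a = 3, b = 8, c = -14
Discriminant = b^2 - 4ac = 8^2 - 4(3)(-14) = 64 + 168 = 232
Since discriminant = 232 > 0, there are two real roots.
x = (-8 ± 2*sqrt(58)) / 6
Simplifying: x = (-4 ± sqrt(58)) / 3
Numerically: x ≈ 1.2053 or x ≈ -3.8719

x = (-4 + sqrt(58)) / 3 or x = (-4 - sqrt(58)) / 3


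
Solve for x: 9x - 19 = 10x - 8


Starting with: 9x - 19 = 10x - 8
Move all x terms to left: (9 - 10)x = -8 + 19
Simplify: -x = 11
Divide both sides by -1: x = -11

x = -11


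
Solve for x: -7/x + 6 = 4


Subtract 6 from both sides: -7/x = -2
Multiply both sides by x: -7 = -2 * x
Divide by -2: x = 7/2

x = 7/2


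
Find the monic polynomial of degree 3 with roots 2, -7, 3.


A monic polynomial with roots 2, -7, 3 is:
p(x) = (x - 2)(x + 7)(x - 3)
After multiplying by (x - 2): x - 2
After multiplying by (x + 7): x^2 + 5x - 14
After multiplying by (x - 3): x^3 + 2x^2 - 29x + 42

x^3 + 2x^2 - 29x + 42


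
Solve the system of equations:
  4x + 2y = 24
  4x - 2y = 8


Using Cramer's rule:
Determinant D = (4)(-2) - (4)(2) = -8 - 8 = -16
Dx = (24)(-2) - (8)(2) = -48 - 16 = -64
Dy = (4)(8) - (4)(24) = 32 - 96 = -64
x = Dx/D = -64/-16 = 4
y = Dy/D = -64/-16 = 4

x = 4, y = 4


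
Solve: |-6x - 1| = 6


An absolute value equation |expr| = 6 gives two cases:
Case 1: -6x - 1 = 6
  -6x = 7, so x = -7/6
Case 2: -6x - 1 = -6
  -6x = -5, so x = 5/6

x = -7/6, x = 5/6


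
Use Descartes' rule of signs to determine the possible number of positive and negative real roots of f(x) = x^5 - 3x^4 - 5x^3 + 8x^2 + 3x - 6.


Descartes' rule of signs:

For positive roots, count sign changes in f(x) = x^5 - 3x^4 - 5x^3 + 8x^2 + 3x - 6:
Signs of coefficients: +, -, -, +, +, -
Number of sign changes: 3
Possible positive real roots: 3, 1

For negative roots, examine f(-x) = -x^5 - 3x^4 + 5x^3 + 8x^2 - 3x - 6:
Signs of coefficients: -, -, +, +, -, -
Number of sign changes: 2
Possible negative real roots: 2, 0

Positive roots: 3 or 1; Negative roots: 2 or 0


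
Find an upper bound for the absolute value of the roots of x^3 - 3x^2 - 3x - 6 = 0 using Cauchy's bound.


Cauchy's bound: all roots r satisfy |r| <= 1 + max(|a_i/a_n|) for i = 0,...,n-1
where a_n is the leading coefficient.

Coefficients: [1, -3, -3, -6]
Leading coefficient a_n = 1
Ratios |a_i/a_n|: 3, 3, 6
Maximum ratio: 6
Cauchy's bound: |r| <= 1 + 6 = 7

Upper bound = 7


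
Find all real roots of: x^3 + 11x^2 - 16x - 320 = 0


Let p(x) = x^3 + 11x^2 - 16x - 320. By the rational root theorem (leading coefficient 1), any rational root is an integer divisor of 320: try ±1, ±2, ... in turn.
Test x = 1: value = -324 ≠ 0.
Test x = -1: value = -294 ≠ 0.
Test x = 2: value = -300 ≠ 0.
Test x = -2: value = -252 ≠ 0.
Test x = 4: value = -144 ≠ 0.
Test x = -4: value = -144 ≠ 0.
Test x = 5: value = 0 ✓, so (x - 5) is a factor.
Synthetic division by (x - 5): bring down 1; 1(5) + 11 = 16; 16(5) - 16 = 64; 64(5) - 320 = 0 → quotient x^2 + 16x + 64, remainder 0.
Solve the quadratic x^2 + 16x + 64 = 0: discriminant = 16^2 - 4(1)(64) = 256 - 256 = 0.
Discriminant = 0, so a double root: x = -16/2 = -8.

x = -8 (multiplicity 2), x = 5


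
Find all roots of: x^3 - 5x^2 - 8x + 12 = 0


Let p(x) = x^3 - 5x^2 - 8x + 12. By the rational root theorem (leading coefficient 1), any rational root is an integer divisor of 12: try ±1, ±2, ... in turn.
Test x = 1: value = 0 ✓, so (x - 1) is a factor.
Synthetic division by (x - 1): bring down 1; 1(1) - 5 = -4; (-4)(1) - 8 = -12; (-12)(1) + 12 = 0 → quotient x^2 - 4x - 12, remainder 0.
Solve the quadratic x^2 - 4x - 12 = 0: discriminant = (-4)^2 - 4(1)(-12) = 16 + 48 = 64.
sqrt(64) = 8, so x = (4 ± 8)/2: x = 6 or x = -2.
Collecting all roots found:

x = -2, x = 1, x = 6


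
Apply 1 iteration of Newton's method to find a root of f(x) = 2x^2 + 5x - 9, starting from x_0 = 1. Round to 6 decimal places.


Newton's method: x_(n+1) = x_n - f(x_n)/f'(x_n)
f(x) = 2x^2 + 5x - 9
f'(x) = 4x + 5

Iteration 1:
  f(1.000000) = -2.000000
  f'(1.000000) = 9.000000
  x_1 = 1.000000 - (-2.000000)/(9.000000) = 1.222222

x_1 = 1.222222


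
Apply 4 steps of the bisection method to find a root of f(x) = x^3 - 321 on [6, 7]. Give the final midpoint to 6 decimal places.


f(x) = x^3 - 321
f(6) = -105 < 0
f(7) = 22 > 0

Step 1: midpoint = (6.000000 + 7.000000)/2 = 6.500000
  f(6.500000) = -46.375000
  f(mid) < 0, so root is in [6.500000, 7.000000]

Step 2: midpoint = (6.500000 + 7.000000)/2 = 6.750000
  f(6.750000) = -13.453125
  f(mid) < 0, so root is in [6.750000, 7.000000]

Step 3: midpoint = (6.750000 + 7.000000)/2 = 6.875000
  f(6.875000) = 3.951172
  f(mid) > 0, so root is in [6.750000, 6.875000]

Step 4: midpoint = (6.750000 + 6.875000)/2 = 6.812500
  f(6.812500) = -4.830811
  f(mid) < 0, so root is in [6.812500, 6.875000]

midpoint = 6.812500


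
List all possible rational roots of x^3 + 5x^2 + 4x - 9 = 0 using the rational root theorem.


Rational root theorem: possible roots are ±p/q where:
  p divides the constant term (-9): p ∈ {1, 3, 9}
  q divides the leading coefficient (1): q ∈ {1}

All possible rational roots: -9, -3, -1, 1, 3, 9

-9, -3, -1, 1, 3, 9


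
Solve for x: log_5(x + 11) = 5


Convert to exponential form: x + 11 = 5^5 = 3125
x = 3125 - 11 = 3114
Check: log_5(3114 + 11) = log_5(3125) = log_5(3125) = 5 ✓

x = 3114


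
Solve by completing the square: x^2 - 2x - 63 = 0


Start: x^2 - 2x - 63 = 0
Move constant: x^2 - 2x = 63
Half of -2 is -1, squared is 1
Add 1 to both sides: x^2 - 2x + 1 = 64
(x - 1)^2 = 64
x - 1 = ±8
x = 1 + 8 = 9 or x = 1 - 8 = -7

x = -7, x = 9


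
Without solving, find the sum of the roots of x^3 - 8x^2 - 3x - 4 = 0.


By Vieta's formulas for x^3 + bx^2 + cx + d = 0:
  r1 + r2 + r3 = -b/a = 8
  r1*r2 + r1*r3 + r2*r3 = c/a = -3
  r1*r2*r3 = -d/a = 4


Sum = 8


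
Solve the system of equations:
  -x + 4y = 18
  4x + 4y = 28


Using Cramer's rule:
Determinant D = (-1)(4) - (4)(4) = -4 - 16 = -20
Dx = (18)(4) - (28)(4) = 72 - 112 = -40
Dy = (-1)(28) - (4)(18) = -28 - 72 = -100
x = Dx/D = -40/-20 = 2
y = Dy/D = -100/-20 = 5

x = 2, y = 5


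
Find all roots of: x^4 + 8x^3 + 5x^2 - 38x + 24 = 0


Let p(x) = x^4 + 8x^3 + 5x^2 - 38x + 24. By the rational root theorem (leading coefficient 1), any rational root is an integer divisor of 24: try ±1, ±2, ... in turn.
Test x = 1: value = 0 ✓, so (x - 1) is a factor.
Synthetic division by (x - 1): bring down 1; 1(1) + 8 = 9; 9(1) + 5 = 14; 14(1) - 38 = -24; (-24)(1) + 24 = 0 → quotient x^3 + 9x^2 + 14x - 24, remainder 0.
Continue with the quotient x^3 + 9x^2 + 14x - 24 (candidates must divide 24; re-test x = 1 first in case it repeats).
Test x = 1: value = 0 ✓, so (x - 1) is a factor.
Synthetic division by (x - 1): bring down 1; 1(1) + 9 = 10; 10(1) + 14 = 24; 24(1) - 24 = 0 → quotient x^2 + 10x + 24, remainder 0.
Solve the quadratic x^2 + 10x + 24 = 0: discriminant = 10^2 - 4(1)(24) = 100 - 96 = 4.
sqrt(4) = 2, so x = (-10 ± 2)/2: x = -4 or x = -6.
Collecting all roots found:

x = -6, x = -4, x = 1 (multiplicity 2)


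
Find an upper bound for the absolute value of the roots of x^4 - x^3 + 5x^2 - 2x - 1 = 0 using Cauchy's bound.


Cauchy's bound: all roots r satisfy |r| <= 1 + max(|a_i/a_n|) for i = 0,...,n-1
where a_n is the leading coefficient.

Coefficients: [1, -1, 5, -2, -1]
Leading coefficient a_n = 1
Ratios |a_i/a_n|: 1, 5, 2, 1
Maximum ratio: 5
Cauchy's bound: |r| <= 1 + 5 = 6

Upper bound = 6


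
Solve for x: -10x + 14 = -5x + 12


Starting with: -10x + 14 = -5x + 12
Move all x terms to left: (-10 + 5)x = 12 - 14
Simplify: -5x = -2
Divide both sides by -5: x = 2/5

x = 2/5


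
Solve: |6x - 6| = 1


An absolute value equation |expr| = 1 gives two cases:
Case 1: 6x - 6 = 1
  6x = 7, so x = 7/6
Case 2: 6x - 6 = -1
  6x = 5, so x = 5/6

x = 5/6, x = 7/6


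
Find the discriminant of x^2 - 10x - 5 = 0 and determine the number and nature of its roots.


For ax^2 + bx + c = 0, discriminant D = b^2 - 4ac
Here a = 1, b = -10, c = -5
D = (-10)^2 - 4(1)(-5) = 100 + 20 = 120

D = 120 > 0 but not a perfect square
The equation has 2 distinct real irrational roots.

Discriminant = 120, 2 distinct real irrational roots


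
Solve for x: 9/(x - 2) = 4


Multiply both sides by (x - 2): 9 = 4(x - 2)
Distribute: 9 = 4x - 8
4x = 9 + 8 = 17
x = 17/4

x = 17/4


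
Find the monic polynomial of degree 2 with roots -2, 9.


A monic polynomial with roots -2, 9 is:
p(x) = (x + 2)(x - 9)
After multiplying by (x + 2): x + 2
After multiplying by (x - 9): x^2 - 7x - 18

x^2 - 7x - 18


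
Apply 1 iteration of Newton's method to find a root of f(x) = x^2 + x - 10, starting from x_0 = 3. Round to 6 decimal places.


Newton's method: x_(n+1) = x_n - f(x_n)/f'(x_n)
f(x) = x^2 + x - 10
f'(x) = 2x + 1

Iteration 1:
  f(3.000000) = 2.000000
  f'(3.000000) = 7.000000
  x_1 = 3.000000 - (2.000000)/(7.000000) = 2.714286

x_1 = 2.714286


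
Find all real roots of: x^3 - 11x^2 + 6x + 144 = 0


Let p(x) = x^3 - 11x^2 + 6x + 144. By the rational root theorem (leading coefficient 1), any rational root is an integer divisor of 144: try ±1, ±2, ... in turn.
Test x = 1: value = 140 ≠ 0.
Test x = -1: value = 126 ≠ 0.
Test x = 2: value = 120 ≠ 0.
Test x = -2: value = 80 ≠ 0.
Test x = 3: value = 90 ≠ 0.
Test x = -3: value = 0 ✓, so (x + 3) is a factor.
Synthetic division by (x + 3): bring down 1; 1(-3) - 11 = -14; (-14)(-3) + 6 = 48; 48(-3) + 144 = 0 → quotient x^2 - 14x + 48, remainder 0.
Solve the quadratic x^2 - 14x + 48 = 0: discriminant = (-14)^2 - 4(1)(48) = 196 - 192 = 4.
sqrt(4) = 2, so x = (14 ± 2)/2: x = 8 or x = 6.

x = -3, x = 6, x = 8


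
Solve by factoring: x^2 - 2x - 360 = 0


We need two numbers that multiply to -360 and add to -2.
Those numbers are -20 and 18 (since (-20) * 18 = -360 and (-20) + 18 = -2).
So x^2 - 2x - 360 = (x - 20)(x + 18) = 0
Setting each factor to zero: x = 20 or x = -18

x = -18, x = 20


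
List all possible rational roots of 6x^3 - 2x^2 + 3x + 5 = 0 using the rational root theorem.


Rational root theorem: possible roots are ±p/q where:
  p divides the constant term (5): p ∈ {1, 5}
  q divides the leading coefficient (6): q ∈ {1, 2, 3, 6}

All possible rational roots: -5, -5/2, -5/3, -1, -5/6, -1/2, -1/3, -1/6, 1/6, 1/3, 1/2, 5/6, 1, 5/3, 5/2, 5

-5, -5/2, -5/3, -1, -5/6, -1/2, -1/3, -1/6, 1/6, 1/3, 1/2, 5/6, 1, 5/3, 5/2, 5


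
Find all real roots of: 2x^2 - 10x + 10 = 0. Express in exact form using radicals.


Using the quadratic formula: x = (-b ± sqrt(b^2 - 4ac)) / (2a)
Here a = 2, b = -10, c = 10
Discriminant = b^2 - 4ac = (-10)^2 - 4(2)(10) = 100 - 80 = 20
Since discriminant = 20 > 0, there are two real roots.
x = (10 ± 2*sqrt(5)) / 4
Simplifying: x = (5 ± sqrt(5)) / 2
Numerically: x ≈ 3.6180 or x ≈ 1.3820

x = (5 + sqrt(5)) / 2 or x = (5 - sqrt(5)) / 2


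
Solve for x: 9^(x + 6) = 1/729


Express both sides with the same base.
1/729 = 9^(-3)
Since the bases match, equate exponents: x + 6 = -3
So x = -3 - (6) = -9

x = -9


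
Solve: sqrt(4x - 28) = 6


Square both sides: 4x - 28 = 6^2 = 36
4x = 36 + 28 = 64
x = 16
Check: sqrt(4*16 - 28) = sqrt(36) = 6 ✓

x = 16


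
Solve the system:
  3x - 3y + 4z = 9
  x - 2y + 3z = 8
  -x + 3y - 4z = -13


Using Cramer's rule. Expand each determinant along the first row.
D  = 3*[(-2)*(-4) - 3*3] - (-3)*[1*(-4) - 3*(-1)] + 4*[1*3 - (-2)*(-1)]
  = 3*(-1) - (-3)*(-1) + 4*(1) = -2
Dx = 9*[(-2)*(-4) - 3*3] - (-3)*[8*(-4) - 3*(-13)] + 4*[8*3 - (-2)*(-13)]
  = 9*(-1) - (-3)*(7) + 4*(-2) = 4
Dy = 3*[8*(-4) - 3*(-13)] - 9*[1*(-4) - 3*(-1)] + 4*[1*(-13) - 8*(-1)]
  = 3*(7) - 9*(-1) + 4*(-5) = 10
Dz = 3*[(-2)*(-13) - 8*3] - (-3)*[1*(-13) - 8*(-1)] + 9*[1*3 - (-2)*(-1)]
  = 3*(2) - (-3)*(-5) + 9*(1) = 0
x = Dx/D = 4/-2 = -2, y = Dy/D = 10/-2 = -5, z = Dz/D = 0/-2 = 0
Check eq1: (3)(-2) + (-3)(-5) + (4)(0) = 9 = 9 ✓
Check eq2: (1)(-2) + (-2)(-5) + (3)(0) = 8 = 8 ✓
Check eq3: (-1)(-2) + (3)(-5) + (-4)(0) = -13 = -13 ✓

x = -2, y = -5, z = 0


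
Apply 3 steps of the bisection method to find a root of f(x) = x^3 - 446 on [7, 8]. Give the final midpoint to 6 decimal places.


f(x) = x^3 - 446
f(7) = -103 < 0
f(8) = 66 > 0

Step 1: midpoint = (7.000000 + 8.000000)/2 = 7.500000
  f(7.500000) = -24.125000
  f(mid) < 0, so root is in [7.500000, 8.000000]

Step 2: midpoint = (7.500000 + 8.000000)/2 = 7.750000
  f(7.750000) = 19.484375
  f(mid) > 0, so root is in [7.500000, 7.750000]

Step 3: midpoint = (7.500000 + 7.750000)/2 = 7.625000
  f(7.625000) = -2.677734
  f(mid) < 0, so root is in [7.625000, 7.750000]

midpoint = 7.625000


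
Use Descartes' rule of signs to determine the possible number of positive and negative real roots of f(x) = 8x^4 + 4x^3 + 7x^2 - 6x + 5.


Descartes' rule of signs:

For positive roots, count sign changes in f(x) = 8x^4 + 4x^3 + 7x^2 - 6x + 5:
Signs of coefficients: +, +, +, -, +
Number of sign changes: 2
Possible positive real roots: 2, 0

For negative roots, examine f(-x) = 8x^4 - 4x^3 + 7x^2 + 6x + 5:
Signs of coefficients: +, -, +, +, +
Number of sign changes: 2
Possible negative real roots: 2, 0

Positive roots: 2 or 0; Negative roots: 2 or 0


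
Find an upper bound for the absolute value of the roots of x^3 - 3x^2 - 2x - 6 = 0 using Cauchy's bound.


Cauchy's bound: all roots r satisfy |r| <= 1 + max(|a_i/a_n|) for i = 0,...,n-1
where a_n is the leading coefficient.

Coefficients: [1, -3, -2, -6]
Leading coefficient a_n = 1
Ratios |a_i/a_n|: 3, 2, 6
Maximum ratio: 6
Cauchy's bound: |r| <= 1 + 6 = 7

Upper bound = 7


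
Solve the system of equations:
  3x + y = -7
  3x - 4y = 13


Using Cramer's rule:
Determinant D = (3)(-4) - (3)(1) = -12 - 3 = -15
Dx = (-7)(-4) - (13)(1) = 28 - 13 = 15
Dy = (3)(13) - (3)(-7) = 39 + 21 = 60
x = Dx/D = 15/-15 = -1
y = Dy/D = 60/-15 = -4

x = -1, y = -4


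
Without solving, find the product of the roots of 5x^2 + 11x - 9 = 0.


By Vieta's formulas for ax^2 + bx + c = 0:
  Sum of roots = -b/a
  Product of roots = c/a

Here a = 5, b = 11, c = -9
Sum = -(11)/5 = -11/5
Product = -9/5 = -9/5

Product = -9/5


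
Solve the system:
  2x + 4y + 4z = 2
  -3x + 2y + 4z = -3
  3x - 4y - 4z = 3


Using Cramer's rule. Expand each determinant along the first row.
D  = 2*[2*(-4) - 4*(-4)] - 4*[(-3)*(-4) - 4*3] + 4*[(-3)*(-4) - 2*3]
  = 2*(8) - 4*(0) + 4*(6) = 40
Dx = 2*[2*(-4) - 4*(-4)] - 4*[(-3)*(-4) - 4*3] + 4*[(-3)*(-4) - 2*3]
  = 2*(8) - 4*(0) + 4*(6) = 40
Dy = 2*[(-3)*(-4) - 4*3] - 2*[(-3)*(-4) - 4*3] + 4*[(-3)*3 - (-3)*3]
  = 2*(0) - 2*(0) + 4*(0) = 0
Dz = 2*[2*3 - (-3)*(-4)] - 4*[(-3)*3 - (-3)*3] + 2*[(-3)*(-4) - 2*3]
  = 2*(-6) - 4*(0) + 2*(6) = 0
x = Dx/D = 40/40 = 1, y = Dy/D = 0/40 = 0, z = Dz/D = 0/40 = 0
Check eq1: (2)(1) + (4)(0) + (4)(0) = 2 = 2 ✓
Check eq2: (-3)(1) + (2)(0) + (4)(0) = -3 = -3 ✓
Check eq3: (3)(1) + (-4)(0) + (-4)(0) = 3 = 3 ✓

x = 1, y = 0, z = 0


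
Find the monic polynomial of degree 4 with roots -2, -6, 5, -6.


A monic polynomial with roots -2, -6, 5, -6 is:
p(x) = (x + 2)(x + 6)(x - 5)(x + 6)
After multiplying by (x + 2): x + 2
After multiplying by (x + 6): x^2 + 8x + 12
After multiplying by (x - 5): x^3 + 3x^2 - 28x - 60
After multiplying by (x + 6): x^4 + 9x^3 - 10x^2 - 228x - 360

x^4 + 9x^3 - 10x^2 - 228x - 360


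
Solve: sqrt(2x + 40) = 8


Square both sides: 2x + 40 = 8^2 = 64
2x = 64 - 40 = 24
x = 12
Check: sqrt(2*12 + 40) = sqrt(64) = 8 ✓

x = 12


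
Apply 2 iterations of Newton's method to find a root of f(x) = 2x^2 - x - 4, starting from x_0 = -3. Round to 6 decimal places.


Newton's method: x_(n+1) = x_n - f(x_n)/f'(x_n)
f(x) = 2x^2 - x - 4
f'(x) = 4x - 1

Iteration 1:
  f(-3.000000) = 17.000000
  f'(-3.000000) = -13.000000
  x_1 = -3.000000 - (17.000000)/(-13.000000) = -1.692308

Iteration 2:
  f(-1.692308) = 3.420118
  f'(-1.692308) = -7.769231
  x_2 = -1.692308 - (3.420118)/(-7.769231) = -1.252094

x_2 = -1.252094


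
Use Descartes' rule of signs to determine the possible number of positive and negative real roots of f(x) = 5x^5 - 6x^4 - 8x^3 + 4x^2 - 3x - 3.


Descartes' rule of signs:

For positive roots, count sign changes in f(x) = 5x^5 - 6x^4 - 8x^3 + 4x^2 - 3x - 3:
Signs of coefficients: +, -, -, +, -, -
Number of sign changes: 3
Possible positive real roots: 3, 1

For negative roots, examine f(-x) = -5x^5 - 6x^4 + 8x^3 + 4x^2 + 3x - 3:
Signs of coefficients: -, -, +, +, +, -
Number of sign changes: 2
Possible negative real roots: 2, 0

Positive roots: 3 or 1; Negative roots: 2 or 0


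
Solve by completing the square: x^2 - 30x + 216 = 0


Start: x^2 - 30x + 216 = 0
Move constant: x^2 - 30x = -216
Half of -30 is -15, squared is 225
Add 225 to both sides: x^2 - 30x + 225 = 9
(x - 15)^2 = 9
x - 15 = ±3
x = 15 + 3 = 18 or x = 15 - 3 = 12

x = 12, x = 18


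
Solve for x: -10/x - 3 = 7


Subtract -3 from both sides: -10/x = 10
Multiply both sides by x: -10 = 10 * x
Divide by 10: x = -1

x = -1


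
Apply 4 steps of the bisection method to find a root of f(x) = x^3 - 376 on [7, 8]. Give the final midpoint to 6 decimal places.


f(x) = x^3 - 376
f(7) = -33 < 0
f(8) = 136 > 0

Step 1: midpoint = (7.000000 + 8.000000)/2 = 7.500000
  f(7.500000) = 45.875000
  f(mid) > 0, so root is in [7.000000, 7.500000]

Step 2: midpoint = (7.000000 + 7.500000)/2 = 7.250000
  f(7.250000) = 5.078125
  f(mid) > 0, so root is in [7.000000, 7.250000]

Step 3: midpoint = (7.000000 + 7.250000)/2 = 7.125000
  f(7.125000) = -14.294922
  f(mid) < 0, so root is in [7.125000, 7.250000]

Step 4: midpoint = (7.125000 + 7.250000)/2 = 7.187500
  f(7.187500) = -4.692627
  f(mid) < 0, so root is in [7.187500, 7.250000]

midpoint = 7.187500


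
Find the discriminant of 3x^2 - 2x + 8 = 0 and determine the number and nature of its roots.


For ax^2 + bx + c = 0, discriminant D = b^2 - 4ac
Here a = 3, b = -2, c = 8
D = (-2)^2 - 4(3)(8) = 4 - 96 = -92

D = -92 < 0
The equation has no real roots (2 complex conjugate roots).

Discriminant = -92, no real roots (2 complex conjugate roots)


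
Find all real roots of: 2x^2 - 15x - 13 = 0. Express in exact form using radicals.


Using the quadratic formula: x = (-b ± sqrt(b^2 - 4ac)) / (2a)
Here a = 2, b = -15, c = -13
Discriminant = b^2 - 4ac = (-15)^2 - 4(2)(-13) = 225 + 104 = 329
Since discriminant = 329 > 0, there are two real roots.
x = (15 ± sqrt(329)) / 4
Numerically: x ≈ 8.2846 or x ≈ -0.7846

x = (15 + sqrt(329)) / 4 or x = (15 - sqrt(329)) / 4


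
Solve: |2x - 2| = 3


An absolute value equation |expr| = 3 gives two cases:
Case 1: 2x - 2 = 3
  2x = 5, so x = 5/2
Case 2: 2x - 2 = -3
  2x = -1, so x = -1/2

x = -1/2, x = 5/2


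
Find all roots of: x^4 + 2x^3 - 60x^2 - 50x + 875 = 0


Let p(x) = x^4 + 2x^3 - 60x^2 - 50x + 875. By the rational root theorem (leading coefficient 1), any rational root is an integer divisor of 875: try ±1, ±2, ... in turn.
Test x = 1: value = 768 ≠ 0.
Test x = -1: value = 864 ≠ 0.
Test x = 5: value = 0 ✓, so (x - 5) is a factor.
Synthetic division by (x - 5): bring down 1; 1(5) + 2 = 7; 7(5) - 60 = -25; (-25)(5) - 50 = -175; (-175)(5) + 875 = 0 → quotient x^3 + 7x^2 - 25x - 175, remainder 0.
Continue with the quotient x^3 + 7x^2 - 25x - 175 (candidates must divide 175; re-test x = 5 first in case it repeats).
Test x = 5: value = 0 ✓, so (x - 5) is a factor.
Synthetic division by (x - 5): bring down 1; 1(5) + 7 = 12; 12(5) - 25 = 35; 35(5) - 175 = 0 → quotient x^2 + 12x + 35, remainder 0.
Solve the quadratic x^2 + 12x + 35 = 0: discriminant = 12^2 - 4(1)(35) = 144 - 140 = 4.
sqrt(4) = 2, so x = (-12 ± 2)/2: x = -5 or x = -7.
Collecting all roots found:

x = -7, x = -5, x = 5 (multiplicity 2)


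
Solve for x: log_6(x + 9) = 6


Convert to exponential form: x + 9 = 6^6 = 46656
x = 46656 - 9 = 46647
Check: log_6(46647 + 9) = log_6(46656) = log_6(46656) = 6 ✓

x = 46647


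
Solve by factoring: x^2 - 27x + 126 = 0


We need two numbers that multiply to 126 and add to -27.
Those numbers are -6 and -21 (since (-6) * (-21) = 126 and (-6) + (-21) = -27).
So x^2 - 27x + 126 = (x - 6)(x - 21) = 0
Setting each factor to zero: x = 6 or x = 21

x = 6, x = 21


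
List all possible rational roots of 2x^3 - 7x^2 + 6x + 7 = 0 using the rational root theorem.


Rational root theorem: possible roots are ±p/q where:
  p divides the constant term (7): p ∈ {1, 7}
  q divides the leading coefficient (2): q ∈ {1, 2}

All possible rational roots: -7, -7/2, -1, -1/2, 1/2, 1, 7/2, 7

-7, -7/2, -1, -1/2, 1/2, 1, 7/2, 7


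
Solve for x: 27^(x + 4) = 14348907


Express both sides with the same base.
14348907 = 27^5
Since the bases match, equate exponents: x + 4 = 5
So x = 5 - (4) = 1

x = 1


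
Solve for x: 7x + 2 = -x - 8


Starting with: 7x + 2 = -x - 8
Move all x terms to left: (7 + 1)x = -8 - 2
Simplify: 8x = -10
Divide both sides by 8: x = -5/4

x = -5/4


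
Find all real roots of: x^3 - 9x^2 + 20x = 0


The constant term is 0, so x = 0 is a root. Factor out x:
  x(x^2 - 9x + 20) = 0
Solve the quadratic x^2 - 9x + 20 = 0: discriminant = (-9)^2 - 4(1)(20) = 81 - 80 = 1.
sqrt(1) = 1, so x = (9 ± 1)/2: x = 5 or x = 4.

x = 0, x = 4, x = 5
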